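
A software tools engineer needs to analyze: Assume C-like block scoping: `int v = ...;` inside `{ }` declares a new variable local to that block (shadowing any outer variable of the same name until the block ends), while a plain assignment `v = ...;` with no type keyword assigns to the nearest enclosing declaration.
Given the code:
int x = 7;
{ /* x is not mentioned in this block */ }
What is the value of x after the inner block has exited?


Analyzing scoping rules:
Outer scope: declares x = 7
Inner block: x is neither redeclared nor assigned -> unchanged
After the block -> 7
Result: 7

7


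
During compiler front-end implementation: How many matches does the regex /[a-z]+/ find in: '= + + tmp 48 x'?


Pattern: /[a-z]+/ (identifiers)
Input: '= + + tmp 48 x'
Scanning for matches:
  Match 1: 'tmp'
  Match 2: 'x'
Total matches: 2

2


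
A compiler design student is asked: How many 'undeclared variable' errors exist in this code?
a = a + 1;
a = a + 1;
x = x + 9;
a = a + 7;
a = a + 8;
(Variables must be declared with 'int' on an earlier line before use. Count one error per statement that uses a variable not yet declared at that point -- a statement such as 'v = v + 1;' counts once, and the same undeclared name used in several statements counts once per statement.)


Scanning code line by line:
  Line 1: use 'a' -> ERROR (undeclared)
  Line 2: use 'a' -> ERROR (undeclared)
  Line 3: use 'x' -> ERROR (undeclared)
  Line 4: use 'a' -> ERROR (undeclared)
  Line 5: use 'a' -> ERROR (undeclared)
Total undeclared variable errors: 5

5


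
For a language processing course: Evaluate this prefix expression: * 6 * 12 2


Parsing prefix expression: * 6 * 12 2
Step 1: Innermost operation '* 12 2'
  12 * 2 = 24
Step 2: Outer operation '* 6 [24]'
  6 * 24 = 144

144


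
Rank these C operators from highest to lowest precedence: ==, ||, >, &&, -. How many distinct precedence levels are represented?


Looking up precedence for each operator:
  == -> precedence 3
  || -> precedence 1
  > -> precedence 4
  && -> precedence 2
  - -> precedence 5
Sorted highest to lowest: -, >, ==, &&, ||
Distinct precedence values: [5, 4, 3, 2, 1]
Number of distinct levels: 5

5


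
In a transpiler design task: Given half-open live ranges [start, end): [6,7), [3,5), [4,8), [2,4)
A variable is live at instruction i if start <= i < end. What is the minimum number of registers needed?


Live ranges:
  Var0: [6, 7)
  Var1: [3, 5)
  Var2: [4, 8)
  Var3: [2, 4)
Sweep-line events (position, delta, active):
  pos=2 start -> active=1
  pos=3 start -> active=2
  pos=4 end -> active=1
  pos=4 start -> active=2
  pos=5 end -> active=1
  pos=6 start -> active=2
  pos=7 end -> active=1
  pos=8 end -> active=0
Maximum simultaneous active: 2
Minimum registers needed: 2

2


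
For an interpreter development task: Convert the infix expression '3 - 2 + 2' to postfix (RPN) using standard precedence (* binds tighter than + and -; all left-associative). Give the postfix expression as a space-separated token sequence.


Applying the shunting-yard algorithm:
  Operand 3 -> output
  Push '-' onto operator stack -> op-stack: [-]
  Operand 2 -> output
  See '+' (prec 1); top '-' (prec 1) >= it -> pop '-' to output
  Push '+' onto operator stack -> op-stack: [+]
  Operand 2 -> output
  End of input: pop '+' to output
Postfix result: 3 2 - 2 +

3 2 - 2 +


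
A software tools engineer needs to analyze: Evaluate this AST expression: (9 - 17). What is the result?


Expression: (9 - 17)
Evaluating step by step:
  9 - 17 = -8
Result: -8

-8


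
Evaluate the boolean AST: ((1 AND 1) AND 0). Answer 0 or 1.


Step 1: Evaluate inner node
  1 AND 1 = 1
Step 2: Evaluate root node
  1 AND 0 = 0

0


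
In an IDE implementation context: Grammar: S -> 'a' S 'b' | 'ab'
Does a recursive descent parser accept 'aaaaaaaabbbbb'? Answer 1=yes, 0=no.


Grammar accepts strings of the form a^n b^n (n >= 1)
Word: 'aaaaaaaabbbbb'
Counting: 8 a's and 5 b's
Check: 8 == 5? No
Mismatch: a-count != b-count
Rejected

0


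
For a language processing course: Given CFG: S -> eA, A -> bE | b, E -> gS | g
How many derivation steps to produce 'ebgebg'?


Grammar: S -> eA, A -> bE | b, E -> gS | g
Deriving 'ebgebg':
Step 1: S -> eA => eA
Step 2: A -> bE => ebE
Step 3: E -> gS => ebgS
Step 4: S -> eA => ebgeA
Step 5: A -> bE => ebgebE
Step 6: E -> g => ebgebg
Total derivation steps: 6

6


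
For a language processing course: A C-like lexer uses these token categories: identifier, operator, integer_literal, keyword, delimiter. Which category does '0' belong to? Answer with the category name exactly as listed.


Token: '0'
Checking categories:
  identifier: no
  integer_literal: YES
  operator: no
  keyword: no
  delimiter: no
Category: integer_literal

integer_literal


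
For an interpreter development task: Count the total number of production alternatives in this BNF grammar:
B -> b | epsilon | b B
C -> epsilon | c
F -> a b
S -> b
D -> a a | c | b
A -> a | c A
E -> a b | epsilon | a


Counting alternatives per rule:
  B: 3 alternative(s)
  C: 2 alternative(s)
  F: 1 alternative(s)
  S: 1 alternative(s)
  D: 3 alternative(s)
  A: 2 alternative(s)
  E: 3 alternative(s)
Sum: 3 + 2 + 1 + 1 + 3 + 2 + 3 = 15

15


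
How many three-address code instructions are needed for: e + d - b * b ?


Expression: e + d - b * b
Generating three-address code (respecting * over +/- precedence):
  Instruction 1: t1 = b * b
  Instruction 2: t2 = e + d
  Instruction 3: t3 = t2 - t1
Total instructions: 3

3


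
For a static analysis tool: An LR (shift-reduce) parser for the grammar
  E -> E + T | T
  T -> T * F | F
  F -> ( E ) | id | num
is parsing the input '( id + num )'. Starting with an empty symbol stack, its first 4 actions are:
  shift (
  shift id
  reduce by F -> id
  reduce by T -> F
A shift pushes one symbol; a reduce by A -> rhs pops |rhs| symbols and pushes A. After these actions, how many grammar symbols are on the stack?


Tracking the symbol stack through each action:
  Action 1: shift '(' : push -> stack = [(] (size 1)
  Action 2: shift 'id' : push -> stack = [(, id] (size 2)
  Action 3: reduce by F -> id : pop 1, push F -> stack = [(, F] (size 2)
  Action 4: reduce by T -> F : pop 1, push T -> stack = [(, T] (size 2)
Final stack size: 2

2


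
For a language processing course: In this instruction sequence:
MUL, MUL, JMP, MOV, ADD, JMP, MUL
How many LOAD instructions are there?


Scanning instruction sequence for LOAD:
  Position 1: MUL
  Position 2: MUL
  Position 3: JMP
  Position 4: MOV
  Position 5: ADD
  Position 6: JMP
  Position 7: MUL
Matches at positions: []
Total LOAD count: 0

0


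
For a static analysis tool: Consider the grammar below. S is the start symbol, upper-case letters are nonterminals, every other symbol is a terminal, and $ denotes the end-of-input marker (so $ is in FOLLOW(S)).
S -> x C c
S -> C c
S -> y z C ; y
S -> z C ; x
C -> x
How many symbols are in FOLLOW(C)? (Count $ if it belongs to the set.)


S is the start symbol and does not occur in any rule body, so FOLLOW(S) = {$}.
Examining every occurrence of C in a rule body:
  S -> x C c : C is followed by terminal 'c' -> add 'c'
  S -> C c : C is followed by terminal 'c' -> add 'c' (already in the set)
  S -> y z C ; y : C is followed by terminal ';' -> add ';'
  S -> z C ; x : C is followed by terminal ';' -> add ';' (already in the set)
  C -> x : C does not occur in the body -> contributes nothing
FOLLOW(C) = {;, c}
Count: 2

2


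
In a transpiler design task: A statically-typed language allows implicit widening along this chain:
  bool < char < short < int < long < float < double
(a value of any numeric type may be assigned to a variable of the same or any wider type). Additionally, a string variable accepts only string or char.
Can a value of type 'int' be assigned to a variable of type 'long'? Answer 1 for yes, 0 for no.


Target variable type: long
Source value type: int
Numeric ranks: int=3, long=4
Widening allowed iff rank(source) <= rank(target): 3 <= 4? Yes
Result: 1

1


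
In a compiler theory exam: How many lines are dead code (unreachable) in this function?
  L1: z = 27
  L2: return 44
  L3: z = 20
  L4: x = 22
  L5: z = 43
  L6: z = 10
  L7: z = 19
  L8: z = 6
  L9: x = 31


Analyzing control flow:
  L1: reachable (before return)
  L2: reachable (return statement)
  L3: DEAD (after return at L2)
  L4: DEAD (after return at L2)
  L5: DEAD (after return at L2)
  L6: DEAD (after return at L2)
  L7: DEAD (after return at L2)
  L8: DEAD (after return at L2)
  L9: DEAD (after return at L2)
Return at L2, total lines = 9
Dead lines: L3 through L9
Count: 7

7


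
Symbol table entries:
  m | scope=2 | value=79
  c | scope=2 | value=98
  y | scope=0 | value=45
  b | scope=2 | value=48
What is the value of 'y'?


Searching symbol table for 'y':
  m | scope=2 | value=79
  c | scope=2 | value=98
  y | scope=0 | value=45 <- MATCH
  b | scope=2 | value=48
Found 'y' at scope 0 with value 45

45


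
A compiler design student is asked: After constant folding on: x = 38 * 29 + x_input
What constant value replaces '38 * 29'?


Identifying constant sub-expression:
  Original: x = 38 * 29 + x_input
  38 and 29 are both compile-time constants
  Evaluating: 38 * 29 = 1102
  After folding: x = 1102 + x_input

1102


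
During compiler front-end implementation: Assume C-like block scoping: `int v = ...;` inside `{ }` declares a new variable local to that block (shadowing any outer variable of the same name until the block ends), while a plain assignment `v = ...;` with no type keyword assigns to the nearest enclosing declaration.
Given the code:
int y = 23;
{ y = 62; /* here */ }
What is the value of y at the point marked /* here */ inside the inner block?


Analyzing scoping rules:
Outer scope: declares y = 23
Inner block: 'y = 62;' has no type keyword, so it is an assignment to the outer y (no shadowing)
Inside the block, after the assignment -> 62
Result: 62

62


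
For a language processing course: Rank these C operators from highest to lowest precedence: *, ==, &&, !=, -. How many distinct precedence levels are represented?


Looking up precedence for each operator:
  * -> precedence 6
  == -> precedence 3
  && -> precedence 2
  != -> precedence 3
  - -> precedence 5
Sorted highest to lowest: *, -, ==, !=, &&
Distinct precedence values: [6, 5, 3, 2]
Number of distinct levels: 4

4


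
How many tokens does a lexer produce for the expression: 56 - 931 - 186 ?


Scanning '56 - 931 - 186'
Token 1: '56' -> integer_literal
Token 2: '-' -> operator
Token 3: '931' -> integer_literal
Token 4: '-' -> operator
Token 5: '186' -> integer_literal
Total tokens: 5

5


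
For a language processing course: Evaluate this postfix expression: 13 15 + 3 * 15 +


Processing tokens left to right:
Push 13, Push 15
Pop 13 and 15, compute 13 + 15 = 28, push 28
Push 3
Pop 28 and 3, compute 28 * 3 = 84, push 84
Push 15
Pop 84 and 15, compute 84 + 15 = 99, push 99
Stack result: 99

99


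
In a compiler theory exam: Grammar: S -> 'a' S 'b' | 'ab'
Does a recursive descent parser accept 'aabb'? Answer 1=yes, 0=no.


Grammar accepts strings of the form a^n b^n (n >= 1)
Word: 'aabb'
Counting: 2 a's and 2 b's
Check: 2 == 2? Yes
Derivation (S -> aSb applied 1 time(s), then S -> ab): S => aSb => aabb
Accepted

1


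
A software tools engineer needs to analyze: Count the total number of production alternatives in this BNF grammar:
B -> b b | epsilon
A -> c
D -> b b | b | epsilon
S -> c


Counting alternatives per rule:
  B: 2 alternative(s)
  A: 1 alternative(s)
  D: 3 alternative(s)
  S: 1 alternative(s)
Sum: 2 + 1 + 3 + 1 = 7

7


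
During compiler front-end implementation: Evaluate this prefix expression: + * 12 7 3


Parsing prefix expression: + * 12 7 3
Step 1: Innermost operation '* 12 7'
  12 * 7 = 84
Step 2: Outer operation '+ [84] 3'
  84 + 3 = 87

87


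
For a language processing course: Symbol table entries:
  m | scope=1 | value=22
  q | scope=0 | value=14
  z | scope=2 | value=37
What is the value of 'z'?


Searching symbol table for 'z':
  m | scope=1 | value=22
  q | scope=0 | value=14
  z | scope=2 | value=37 <- MATCH
Found 'z' at scope 2 with value 37

37


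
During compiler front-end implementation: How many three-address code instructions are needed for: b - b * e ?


Expression: b - b * e
Generating three-address code (respecting * over +/- precedence):
  Instruction 1: t1 = b * e
  Instruction 2: t2 = b - t1
Total instructions: 2

2


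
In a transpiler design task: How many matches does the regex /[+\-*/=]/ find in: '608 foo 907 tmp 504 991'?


Pattern: /[+\-*/=]/ (operators)
Input: '608 foo 907 tmp 504 991'
Scanning for matches:
Total matches: 0

0


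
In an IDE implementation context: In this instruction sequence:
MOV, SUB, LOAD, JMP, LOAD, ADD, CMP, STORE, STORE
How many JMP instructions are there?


Scanning instruction sequence for JMP:
  Position 1: MOV
  Position 2: SUB
  Position 3: LOAD
  Position 4: JMP <- MATCH
  Position 5: LOAD
  Position 6: ADD
  Position 7: CMP
  Position 8: STORE
  Position 9: STORE
Matches at positions: [4]
Total JMP count: 1

1


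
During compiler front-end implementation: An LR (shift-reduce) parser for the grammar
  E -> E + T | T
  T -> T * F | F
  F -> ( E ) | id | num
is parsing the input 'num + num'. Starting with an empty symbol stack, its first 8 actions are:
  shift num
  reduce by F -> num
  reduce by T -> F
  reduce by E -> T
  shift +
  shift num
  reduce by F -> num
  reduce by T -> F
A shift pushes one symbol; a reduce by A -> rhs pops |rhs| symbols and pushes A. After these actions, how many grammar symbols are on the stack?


Tracking the symbol stack through each action:
  Action 1: shift 'num' : push -> stack = [num] (size 1)
  Action 2: reduce by F -> num : pop 1, push F -> stack = [F] (size 1)
  Action 3: reduce by T -> F : pop 1, push T -> stack = [T] (size 1)
  Action 4: reduce by E -> T : pop 1, push E -> stack = [E] (size 1)
  Action 5: shift '+' : push -> stack = [E, +] (size 2)
  Action 6: shift 'num' : push -> stack = [E, +, num] (size 3)
  Action 7: reduce by F -> num : pop 1, push F -> stack = [E, +, F] (size 3)
  Action 8: reduce by T -> F : pop 1, push T -> stack = [E, +, T] (size 3)
Final stack size: 3

3


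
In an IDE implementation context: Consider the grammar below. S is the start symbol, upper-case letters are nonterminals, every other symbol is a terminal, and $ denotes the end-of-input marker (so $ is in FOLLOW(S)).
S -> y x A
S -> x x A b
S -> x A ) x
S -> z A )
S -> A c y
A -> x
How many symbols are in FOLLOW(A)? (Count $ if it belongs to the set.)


S is the start symbol and does not occur in any rule body, so FOLLOW(S) = {$}.
Examining every occurrence of A in a rule body:
  S -> y x A : A is at the right end -> add FOLLOW(S) = {$}
  S -> x x A b : A is followed by terminal 'b' -> add 'b'
  S -> x A ) x : A is followed by terminal ')' -> add ')'
  S -> z A ) : A is followed by terminal ')' -> add ')' (already in the set)
  S -> A c y : A is followed by terminal 'c' -> add 'c'
  A -> x : A does not occur in the body -> contributes nothing
FOLLOW(A) = {), b, c, $}
Count: 4

4


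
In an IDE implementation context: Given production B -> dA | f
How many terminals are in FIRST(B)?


Production: B -> dA | f
Examining each alternative for leading terminals:
  B -> dA : first terminal = 'd'
  B -> f : first terminal = 'f'
FIRST(B) = {d, f}
Count: 2

2


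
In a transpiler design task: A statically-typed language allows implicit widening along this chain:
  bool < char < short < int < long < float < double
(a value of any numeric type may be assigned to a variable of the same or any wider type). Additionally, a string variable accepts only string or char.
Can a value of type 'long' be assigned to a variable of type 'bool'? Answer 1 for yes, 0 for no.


Target variable type: bool
Source value type: long
Numeric ranks: long=4, bool=0
Widening allowed iff rank(source) <= rank(target): 4 <= 0? No
Result: 0

0


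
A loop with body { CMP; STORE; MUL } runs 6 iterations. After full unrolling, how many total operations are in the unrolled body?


Loop body operations: CMP, STORE, MUL (3 ops per iteration)
Unrolling 6 iterations:
  Iteration 1: CMP, STORE, MUL (3 ops)
  Iteration 2: CMP, STORE, MUL (3 ops)
  Iteration 3: CMP, STORE, MUL (3 ops)
  Iteration 4: CMP, STORE, MUL (3 ops)
  Iteration 5: CMP, STORE, MUL (3 ops)
  Iteration 6: CMP, STORE, MUL (3 ops)
Total: 6 iterations * 3 ops/iter = 18 operations

18


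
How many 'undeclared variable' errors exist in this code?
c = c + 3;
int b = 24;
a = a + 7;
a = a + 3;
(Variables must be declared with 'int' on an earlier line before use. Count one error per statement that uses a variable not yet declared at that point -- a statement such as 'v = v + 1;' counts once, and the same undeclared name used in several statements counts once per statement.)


Scanning code line by line:
  Line 1: use 'c' -> ERROR (undeclared)
  Line 2: declare 'b' -> declared = ['b']
  Line 3: use 'a' -> ERROR (undeclared)
  Line 4: use 'a' -> ERROR (undeclared)
Total undeclared variable errors: 3

3


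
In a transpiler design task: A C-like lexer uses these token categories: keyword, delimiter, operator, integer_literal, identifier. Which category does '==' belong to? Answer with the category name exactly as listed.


Token: '=='
Checking categories:
  identifier: no
  integer_literal: no
  operator: YES
  keyword: no
  delimiter: no
Category: operator

operator


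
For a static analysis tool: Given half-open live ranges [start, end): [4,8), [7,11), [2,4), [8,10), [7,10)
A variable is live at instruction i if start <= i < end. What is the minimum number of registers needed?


Live ranges:
  Var0: [4, 8)
  Var1: [7, 11)
  Var2: [2, 4)
  Var3: [8, 10)
  Var4: [7, 10)
Sweep-line events (position, delta, active):
  pos=2 start -> active=1
  pos=4 end -> active=0
  pos=4 start -> active=1
  pos=7 start -> active=2
  pos=7 start -> active=3
  pos=8 end -> active=2
  pos=8 start -> active=3
  pos=10 end -> active=2
  pos=10 end -> active=1
  pos=11 end -> active=0
Maximum simultaneous active: 3
Minimum registers needed: 3

3


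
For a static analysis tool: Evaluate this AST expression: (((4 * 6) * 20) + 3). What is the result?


Expression: (((4 * 6) * 20) + 3)
Evaluating step by step:
  4 * 6 = 24
  24 * 20 = 480
  480 + 3 = 483
Result: 483

483


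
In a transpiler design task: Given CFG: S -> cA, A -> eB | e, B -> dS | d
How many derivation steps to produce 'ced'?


Grammar: S -> cA, A -> eB | e, B -> dS | d
Deriving 'ced':
Step 1: S -> cA => cA
Step 2: A -> eB => ceB
Step 3: B -> d => ced
Total derivation steps: 3

3


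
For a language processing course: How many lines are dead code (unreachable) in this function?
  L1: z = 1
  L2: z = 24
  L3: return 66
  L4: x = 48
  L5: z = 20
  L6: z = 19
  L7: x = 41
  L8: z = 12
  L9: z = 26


Analyzing control flow:
  L1: reachable (before return)
  L2: reachable (before return)
  L3: reachable (return statement)
  L4: DEAD (after return at L3)
  L5: DEAD (after return at L3)
  L6: DEAD (after return at L3)
  L7: DEAD (after return at L3)
  L8: DEAD (after return at L3)
  L9: DEAD (after return at L3)
Return at L3, total lines = 9
Dead lines: L4 through L9
Count: 6

6


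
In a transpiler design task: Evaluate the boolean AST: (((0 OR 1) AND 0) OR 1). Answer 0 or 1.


Step 1: Evaluate inner node
  0 OR 1 = 1
Step 2: Evaluate next node
  1 AND 0 = 0
Step 3: Evaluate root node
  0 OR 1 = 1

1


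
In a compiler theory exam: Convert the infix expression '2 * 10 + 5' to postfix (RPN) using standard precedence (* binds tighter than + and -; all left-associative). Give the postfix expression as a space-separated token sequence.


Applying the shunting-yard algorithm:
  Operand 2 -> output
  Push '*' onto operator stack -> op-stack: [*]
  Operand 10 -> output
  See '+' (prec 1); top '*' (prec 2) >= it -> pop '*' to output
  Push '+' onto operator stack -> op-stack: [+]
  Operand 5 -> output
  End of input: pop '+' to output
Postfix result: 2 10 * 5 +

2 10 * 5 +


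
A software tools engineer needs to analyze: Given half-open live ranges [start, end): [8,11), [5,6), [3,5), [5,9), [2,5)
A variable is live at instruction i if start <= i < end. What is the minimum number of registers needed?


Live ranges:
  Var0: [8, 11)
  Var1: [5, 6)
  Var2: [3, 5)
  Var3: [5, 9)
  Var4: [2, 5)
Sweep-line events (position, delta, active):
  pos=2 start -> active=1
  pos=3 start -> active=2
  pos=5 end -> active=1
  pos=5 end -> active=0
  pos=5 start -> active=1
  pos=5 start -> active=2
  pos=6 end -> active=1
  pos=8 start -> active=2
  pos=9 end -> active=1
  pos=11 end -> active=0
Maximum simultaneous active: 2
Minimum registers needed: 2

2


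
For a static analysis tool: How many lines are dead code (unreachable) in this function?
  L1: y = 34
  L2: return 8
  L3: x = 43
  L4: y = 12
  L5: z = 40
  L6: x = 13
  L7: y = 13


Analyzing control flow:
  L1: reachable (before return)
  L2: reachable (return statement)
  L3: DEAD (after return at L2)
  L4: DEAD (after return at L2)
  L5: DEAD (after return at L2)
  L6: DEAD (after return at L2)
  L7: DEAD (after return at L2)
Return at L2, total lines = 7
Dead lines: L3 through L7
Count: 5

5


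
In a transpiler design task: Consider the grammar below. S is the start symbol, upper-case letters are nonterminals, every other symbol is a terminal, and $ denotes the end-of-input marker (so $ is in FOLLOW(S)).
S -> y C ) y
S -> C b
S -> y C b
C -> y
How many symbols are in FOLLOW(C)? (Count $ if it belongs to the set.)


S is the start symbol and does not occur in any rule body, so FOLLOW(S) = {$}.
Examining every occurrence of C in a rule body:
  S -> y C ) y : C is followed by terminal ')' -> add ')'
  S -> C b : C is followed by terminal 'b' -> add 'b'
  S -> y C b : C is followed by terminal 'b' -> add 'b' (already in the set)
  C -> y : C does not occur in the body -> contributes nothing
FOLLOW(C) = {), b}
Count: 2

2


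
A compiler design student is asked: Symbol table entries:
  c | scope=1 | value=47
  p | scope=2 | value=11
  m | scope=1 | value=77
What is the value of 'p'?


Searching symbol table for 'p':
  c | scope=1 | value=47
  p | scope=2 | value=11 <- MATCH
  m | scope=1 | value=77
Found 'p' at scope 2 with value 11

11


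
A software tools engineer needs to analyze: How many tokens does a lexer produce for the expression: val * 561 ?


Scanning 'val * 561'
Token 1: 'val' -> identifier
Token 2: '*' -> operator
Token 3: '561' -> integer_literal
Total tokens: 3

3


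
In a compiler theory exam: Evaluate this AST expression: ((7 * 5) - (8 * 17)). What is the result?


Expression: ((7 * 5) - (8 * 17))
Evaluating step by step:
  7 * 5 = 35
  8 * 17 = 136
  35 - 136 = -101
Result: -101

-101


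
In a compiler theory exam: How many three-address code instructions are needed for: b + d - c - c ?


Expression: b + d - c - c
Generating three-address code (respecting * over +/- precedence):
  Instruction 1: t1 = b + d
  Instruction 2: t2 = t1 - c
  Instruction 3: t3 = t2 - c
Total instructions: 3

3


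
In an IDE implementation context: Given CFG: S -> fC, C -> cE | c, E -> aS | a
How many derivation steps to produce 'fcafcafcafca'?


Grammar: S -> fC, C -> cE | c, E -> aS | a
Deriving 'fcafcafcafca':
Step 1: S -> fC => fC
Step 2: C -> cE => fcE
Step 3: E -> aS => fcaS
Step 4: S -> fC => fcafC
Step 5: C -> cE => fcafcE
Step 6: E -> aS => fcafcaS
Step 7: S -> fC => fcafcafC
Step 8: C -> cE => fcafcafcE
Step 9: E -> aS => fcafcafcaS
Step 10: S -> fC => fcafcafcafC
Step 11: C -> cE => fcafcafcafcE
Step 12: E -> a => fcafcafcafca
Total derivation steps: 12

12


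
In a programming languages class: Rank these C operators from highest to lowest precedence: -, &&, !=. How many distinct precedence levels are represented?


Looking up precedence for each operator:
  - -> precedence 5
  && -> precedence 2
  != -> precedence 3
Sorted highest to lowest: -, !=, &&
Distinct precedence values: [5, 3, 2]
Number of distinct levels: 3

3


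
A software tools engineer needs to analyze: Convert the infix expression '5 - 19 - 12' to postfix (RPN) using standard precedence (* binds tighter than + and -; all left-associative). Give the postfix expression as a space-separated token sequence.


Applying the shunting-yard algorithm:
  Operand 5 -> output
  Push '-' onto operator stack -> op-stack: [-]
  Operand 19 -> output
  See '-' (prec 1); top '-' (prec 1) >= it -> pop '-' to output
  Push '-' onto operator stack -> op-stack: [-]
  Operand 12 -> output
  End of input: pop '-' to output
Postfix result: 5 19 - 12 -

5 19 - 12 -


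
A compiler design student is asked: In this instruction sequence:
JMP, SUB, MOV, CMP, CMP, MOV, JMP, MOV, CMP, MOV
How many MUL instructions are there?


Scanning instruction sequence for MUL:
  Position 1: JMP
  Position 2: SUB
  Position 3: MOV
  Position 4: CMP
  Position 5: CMP
  Position 6: MOV
  Position 7: JMP
  Position 8: MOV
  Position 9: CMP
  Position 10: MOV
Matches at positions: []
Total MUL count: 0

0


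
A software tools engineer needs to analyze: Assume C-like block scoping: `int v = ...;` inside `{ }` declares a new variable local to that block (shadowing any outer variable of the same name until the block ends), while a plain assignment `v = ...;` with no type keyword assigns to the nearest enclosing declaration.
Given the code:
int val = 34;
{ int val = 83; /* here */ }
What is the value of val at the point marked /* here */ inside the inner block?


Analyzing scoping rules:
Outer scope: declares val = 34
Inner block: 'int val = 83;' declares a NEW val that shadows the outer one
Inside the block the inner declaration is in scope -> 83
Result: 83

83


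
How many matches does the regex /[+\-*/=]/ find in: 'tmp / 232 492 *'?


Pattern: /[+\-*/=]/ (operators)
Input: 'tmp / 232 492 *'
Scanning for matches:
  Match 1: '/'
  Match 2: '*'
Total matches: 2

2


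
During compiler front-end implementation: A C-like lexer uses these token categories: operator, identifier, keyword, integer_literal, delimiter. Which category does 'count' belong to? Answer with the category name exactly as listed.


Token: 'count'
Checking categories:
  identifier: YES
  integer_literal: no
  operator: no
  keyword: no
  delimiter: no
Category: identifier

identifier


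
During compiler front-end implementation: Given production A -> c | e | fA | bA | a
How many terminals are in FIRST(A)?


Production: A -> c | e | fA | bA | a
Examining each alternative for leading terminals:
  A -> c : first terminal = 'c'
  A -> e : first terminal = 'e'
  A -> fA : first terminal = 'f'
  A -> bA : first terminal = 'b'
  A -> a : first terminal = 'a'
FIRST(A) = {a, b, c, e, f}
Count: 5

5


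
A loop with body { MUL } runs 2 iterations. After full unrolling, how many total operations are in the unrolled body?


Loop body operations: MUL (1 op per iteration)
Unrolling 2 iterations:
  Iteration 1: MUL (1 ops)
  Iteration 2: MUL (1 ops)
Total: 2 iterations * 1 ops/iter = 2 operations

2


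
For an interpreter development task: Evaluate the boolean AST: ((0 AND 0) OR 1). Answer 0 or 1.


Step 1: Evaluate inner node
  0 AND 0 = 0
Step 2: Evaluate root node
  0 OR 1 = 1

1


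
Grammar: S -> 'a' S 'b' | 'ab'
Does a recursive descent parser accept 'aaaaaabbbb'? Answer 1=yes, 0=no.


Grammar accepts strings of the form a^n b^n (n >= 1)
Word: 'aaaaaabbbb'
Counting: 6 a's and 4 b's
Check: 6 == 4? No
Mismatch: a-count != b-count
Rejected

0


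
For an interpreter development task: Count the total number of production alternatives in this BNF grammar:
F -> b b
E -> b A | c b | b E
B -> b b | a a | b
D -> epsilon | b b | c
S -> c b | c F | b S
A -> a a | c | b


Counting alternatives per rule:
  F: 1 alternative(s)
  E: 3 alternative(s)
  B: 3 alternative(s)
  D: 3 alternative(s)
  S: 3 alternative(s)
  A: 3 alternative(s)
Sum: 1 + 3 + 3 + 3 + 3 + 3 = 16

16


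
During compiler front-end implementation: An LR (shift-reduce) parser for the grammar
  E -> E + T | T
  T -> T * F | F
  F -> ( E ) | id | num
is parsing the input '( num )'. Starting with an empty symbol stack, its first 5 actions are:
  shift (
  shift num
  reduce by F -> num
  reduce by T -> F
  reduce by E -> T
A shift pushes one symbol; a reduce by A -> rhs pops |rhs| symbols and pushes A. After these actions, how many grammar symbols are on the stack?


Tracking the symbol stack through each action:
  Action 1: shift '(' : push -> stack = [(] (size 1)
  Action 2: shift 'num' : push -> stack = [(, num] (size 2)
  Action 3: reduce by F -> num : pop 1, push F -> stack = [(, F] (size 2)
  Action 4: reduce by T -> F : pop 1, push T -> stack = [(, T] (size 2)
  Action 5: reduce by E -> T : pop 1, push E -> stack = [(, E] (size 2)
Final stack size: 2

2


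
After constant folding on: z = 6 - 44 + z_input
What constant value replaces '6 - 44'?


Identifying constant sub-expression:
  Original: z = 6 - 44 + z_input
  6 and 44 are both compile-time constants
  Evaluating: 6 - 44 = -38
  After folding: z = -38 + z_input

-38


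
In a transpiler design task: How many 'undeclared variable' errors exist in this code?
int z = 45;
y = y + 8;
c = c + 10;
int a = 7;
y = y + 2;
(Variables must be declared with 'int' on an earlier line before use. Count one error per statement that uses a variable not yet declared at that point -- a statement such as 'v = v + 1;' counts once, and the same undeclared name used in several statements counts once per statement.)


Scanning code line by line:
  Line 1: declare 'z' -> declared = ['z']
  Line 2: use 'y' -> ERROR (undeclared)
  Line 3: use 'c' -> ERROR (undeclared)
  Line 4: declare 'a' -> declared = ['a', 'z']
  Line 5: use 'y' -> ERROR (undeclared)
Total undeclared variable errors: 3

3


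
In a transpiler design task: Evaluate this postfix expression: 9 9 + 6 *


Processing tokens left to right:
Push 9, Push 9
Pop 9 and 9, compute 9 + 9 = 18, push 18
Push 6
Pop 18 and 6, compute 18 * 6 = 108, push 108
Stack result: 108

108


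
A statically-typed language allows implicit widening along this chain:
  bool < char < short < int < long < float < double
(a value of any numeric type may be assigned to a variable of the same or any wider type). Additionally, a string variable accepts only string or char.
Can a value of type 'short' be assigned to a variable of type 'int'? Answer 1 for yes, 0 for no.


Target variable type: int
Source value type: short
Numeric ranks: short=2, int=3
Widening allowed iff rank(source) <= rank(target): 2 <= 3? Yes
Result: 1

1


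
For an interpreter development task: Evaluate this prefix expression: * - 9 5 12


Parsing prefix expression: * - 9 5 12
Step 1: Innermost operation '- 9 5'
  9 - 5 = 4
Step 2: Outer operation '* [4] 12'
  4 * 12 = 48

48


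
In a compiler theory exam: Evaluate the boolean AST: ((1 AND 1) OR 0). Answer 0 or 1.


Step 1: Evaluate inner node
  1 AND 1 = 1
Step 2: Evaluate root node
  1 OR 0 = 1

1


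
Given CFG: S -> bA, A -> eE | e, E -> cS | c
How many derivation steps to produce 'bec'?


Grammar: S -> bA, A -> eE | e, E -> cS | c
Deriving 'bec':
Step 1: S -> bA => bA
Step 2: A -> eE => beE
Step 3: E -> c => bec
Total derivation steps: 3

3


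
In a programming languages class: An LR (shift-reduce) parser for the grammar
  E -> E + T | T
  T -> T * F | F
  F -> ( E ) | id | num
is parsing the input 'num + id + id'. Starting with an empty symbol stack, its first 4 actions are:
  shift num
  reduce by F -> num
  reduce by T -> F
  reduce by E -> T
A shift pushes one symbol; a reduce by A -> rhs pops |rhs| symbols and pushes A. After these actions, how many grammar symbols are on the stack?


Tracking the symbol stack through each action:
  Action 1: shift 'num' : push -> stack = [num] (size 1)
  Action 2: reduce by F -> num : pop 1, push F -> stack = [F] (size 1)
  Action 3: reduce by T -> F : pop 1, push T -> stack = [T] (size 1)
  Action 4: reduce by E -> T : pop 1, push E -> stack = [E] (size 1)
Final stack size: 1

1


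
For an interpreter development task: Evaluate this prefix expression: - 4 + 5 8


Parsing prefix expression: - 4 + 5 8
Step 1: Innermost operation '+ 5 8'
  5 + 8 = 13
Step 2: Outer operation '- 4 [13]'
  4 - 13 = -9

-9


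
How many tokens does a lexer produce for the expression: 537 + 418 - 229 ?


Scanning '537 + 418 - 229'
Token 1: '537' -> integer_literal
Token 2: '+' -> operator
Token 3: '418' -> integer_literal
Token 4: '-' -> operator
Token 5: '229' -> integer_literal
Total tokens: 5

5


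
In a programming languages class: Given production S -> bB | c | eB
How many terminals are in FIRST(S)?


Production: S -> bB | c | eB
Examining each alternative for leading terminals:
  S -> bB : first terminal = 'b'
  S -> c : first terminal = 'c'
  S -> eB : first terminal = 'e'
FIRST(S) = {b, c, e}
Count: 3

3


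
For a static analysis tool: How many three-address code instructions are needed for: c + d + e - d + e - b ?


Expression: c + d + e - d + e - b
Generating three-address code (respecting * over +/- precedence):
  Instruction 1: t1 = c + d
  Instruction 2: t2 = t1 + e
  Instruction 3: t3 = t2 - d
  Instruction 4: t4 = t3 + e
  Instruction 5: t5 = t4 - b
Total instructions: 5

5


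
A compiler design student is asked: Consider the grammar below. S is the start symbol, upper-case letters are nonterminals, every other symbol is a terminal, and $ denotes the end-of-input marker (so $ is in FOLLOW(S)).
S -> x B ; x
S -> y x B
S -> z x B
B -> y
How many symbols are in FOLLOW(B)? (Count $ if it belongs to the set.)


S is the start symbol and does not occur in any rule body, so FOLLOW(S) = {$}.
Examining every occurrence of B in a rule body:
  S -> x B ; x : B is followed by terminal ';' -> add ';'
  S -> y x B : B is at the right end -> add FOLLOW(S) = {$}
  S -> z x B : B is at the right end -> add FOLLOW(S) = {$} (already in the set)
  B -> y : B does not occur in the body -> contributes nothing
FOLLOW(B) = {;, $}
Count: 2

2


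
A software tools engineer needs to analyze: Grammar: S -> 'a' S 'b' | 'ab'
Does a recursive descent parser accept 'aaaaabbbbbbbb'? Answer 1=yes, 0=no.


Grammar accepts strings of the form a^n b^n (n >= 1)
Word: 'aaaaabbbbbbbb'
Counting: 5 a's and 8 b's
Check: 5 == 8? No
Mismatch: a-count != b-count
Rejected

0


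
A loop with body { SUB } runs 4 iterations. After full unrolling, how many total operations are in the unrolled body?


Loop body operations: SUB (1 op per iteration)
Unrolling 4 iterations:
  Iteration 1: SUB (1 ops)
  Iteration 2: SUB (1 ops)
  Iteration 3: SUB (1 ops)
  Iteration 4: SUB (1 ops)
Total: 4 iterations * 1 ops/iter = 4 operations

4


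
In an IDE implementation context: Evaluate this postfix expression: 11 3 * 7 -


Processing tokens left to right:
Push 11, Push 3
Pop 11 and 3, compute 11 * 3 = 33, push 33
Push 7
Pop 33 and 7, compute 33 - 7 = 26, push 26
Stack result: 26

26


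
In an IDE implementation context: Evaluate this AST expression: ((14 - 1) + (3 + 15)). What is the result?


Expression: ((14 - 1) + (3 + 15))
Evaluating step by step:
  14 - 1 = 13
  3 + 15 = 18
  13 + 18 = 31
Result: 31

31


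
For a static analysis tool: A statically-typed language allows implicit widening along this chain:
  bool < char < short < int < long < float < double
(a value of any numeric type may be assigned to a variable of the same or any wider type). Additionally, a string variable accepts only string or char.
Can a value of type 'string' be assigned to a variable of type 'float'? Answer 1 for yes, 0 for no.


Target variable type: float
Source value type: string
Rule: string cannot widen to any numeric type
Result: 0

0


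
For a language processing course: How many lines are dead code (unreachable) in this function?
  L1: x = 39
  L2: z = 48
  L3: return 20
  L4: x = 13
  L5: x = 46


Analyzing control flow:
  L1: reachable (before return)
  L2: reachable (before return)
  L3: reachable (return statement)
  L4: DEAD (after return at L3)
  L5: DEAD (after return at L3)
Return at L3, total lines = 5
Dead lines: L4 through L5
Count: 2

2


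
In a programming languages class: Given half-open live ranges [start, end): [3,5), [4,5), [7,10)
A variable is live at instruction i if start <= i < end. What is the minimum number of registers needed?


Live ranges:
  Var0: [3, 5)
  Var1: [4, 5)
  Var2: [7, 10)
Sweep-line events (position, delta, active):
  pos=3 start -> active=1
  pos=4 start -> active=2
  pos=5 end -> active=1
  pos=5 end -> active=0
  pos=7 start -> active=1
  pos=10 end -> active=0
Maximum simultaneous active: 2
Minimum registers needed: 2

2


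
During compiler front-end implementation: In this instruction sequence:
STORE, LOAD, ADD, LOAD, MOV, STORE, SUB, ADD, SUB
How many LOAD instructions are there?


Scanning instruction sequence for LOAD:
  Position 1: STORE
  Position 2: LOAD <- MATCH
  Position 3: ADD
  Position 4: LOAD <- MATCH
  Position 5: MOV
  Position 6: STORE
  Position 7: SUB
  Position 8: ADD
  Position 9: SUB
Matches at positions: [2, 4]
Total LOAD count: 2

2


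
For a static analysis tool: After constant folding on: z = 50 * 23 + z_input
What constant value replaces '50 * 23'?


Identifying constant sub-expression:
  Original: z = 50 * 23 + z_input
  50 and 23 are both compile-time constants
  Evaluating: 50 * 23 = 1150
  After folding: z = 1150 + z_input

1150


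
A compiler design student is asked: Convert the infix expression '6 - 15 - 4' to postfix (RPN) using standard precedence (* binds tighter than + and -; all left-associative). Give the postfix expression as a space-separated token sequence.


Applying the shunting-yard algorithm:
  Operand 6 -> output
  Push '-' onto operator stack -> op-stack: [-]
  Operand 15 -> output
  See '-' (prec 1); top '-' (prec 1) >= it -> pop '-' to output
  Push '-' onto operator stack -> op-stack: [-]
  Operand 4 -> output
  End of input: pop '-' to output
Postfix result: 6 15 - 4 -

6 15 - 4 -


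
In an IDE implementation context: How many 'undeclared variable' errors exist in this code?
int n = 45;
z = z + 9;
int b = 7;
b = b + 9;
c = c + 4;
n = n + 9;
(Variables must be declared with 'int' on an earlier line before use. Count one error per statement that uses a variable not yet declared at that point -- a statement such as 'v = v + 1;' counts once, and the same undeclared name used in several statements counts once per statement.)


Scanning code line by line:
  Line 1: declare 'n' -> declared = ['n']
  Line 2: use 'z' -> ERROR (undeclared)
  Line 3: declare 'b' -> declared = ['b', 'n']
  Line 4: use 'b' -> OK (declared)
  Line 5: use 'c' -> ERROR (undeclared)
  Line 6: use 'n' -> OK (declared)
Total undeclared variable errors: 2

2


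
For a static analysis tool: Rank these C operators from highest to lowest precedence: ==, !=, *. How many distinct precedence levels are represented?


Looking up precedence for each operator:
  == -> precedence 3
  != -> precedence 3
  * -> precedence 6
Sorted highest to lowest: *, ==, !=
Distinct precedence values: [6, 3]
Number of distinct levels: 2

2


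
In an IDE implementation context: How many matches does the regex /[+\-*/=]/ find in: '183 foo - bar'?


Pattern: /[+\-*/=]/ (operators)
Input: '183 foo - bar'
Scanning for matches:
  Match 1: '-'
Total matches: 1

1


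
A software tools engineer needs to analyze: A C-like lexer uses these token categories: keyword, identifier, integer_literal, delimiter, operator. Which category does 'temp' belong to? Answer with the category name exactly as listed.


Token: 'temp'
Checking categories:
  identifier: YES
  integer_literal: no
  operator: no
  keyword: no
  delimiter: no
Category: identifier

identifier


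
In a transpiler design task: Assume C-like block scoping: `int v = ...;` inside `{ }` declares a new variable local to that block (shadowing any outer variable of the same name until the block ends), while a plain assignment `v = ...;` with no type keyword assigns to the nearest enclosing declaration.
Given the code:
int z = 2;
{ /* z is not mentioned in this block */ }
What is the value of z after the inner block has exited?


Analyzing scoping rules:
Outer scope: declares z = 2
Inner block: z is neither redeclared nor assigned -> unchanged
After the block -> 2
Result: 2

2
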